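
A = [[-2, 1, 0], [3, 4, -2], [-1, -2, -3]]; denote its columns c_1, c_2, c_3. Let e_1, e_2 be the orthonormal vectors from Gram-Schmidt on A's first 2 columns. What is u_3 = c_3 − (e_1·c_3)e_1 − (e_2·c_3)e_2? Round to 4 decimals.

u_3 = (-0.5733, -1.4333, -3.1533)

e_1 = c_1/‖c_1‖ = (-2, 3, -1)/3.7417 = (-0.5345, 0.8018, -0.2673).
r_{12} = e_1·c_2 = 3.2071.
u_2 = c_2 − 3.2071·e_1 = (2.7143, 1.4286, -1.1429).
‖u_2‖ = 3.2733, so e_2 = (0.8292, 0.4364, -0.3491).
r_{13} = e_1·c_3 = -0.8018; r_{23} = e_2·c_3 = 0.1746.
u_3 = c_3 + 0.8018·e_1 − 0.1746·e_2 = (-0.5733, -1.4333, -3.1533).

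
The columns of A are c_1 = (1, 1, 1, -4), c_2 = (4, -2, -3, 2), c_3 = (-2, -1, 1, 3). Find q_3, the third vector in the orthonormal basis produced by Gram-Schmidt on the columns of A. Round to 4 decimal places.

c_1 = (1, 1, 1, -4); ‖c_1‖ = 4.3589, so q_1 = (0.2294, 0.2294, 0.2294, -0.9177).
q_1·c_2 = 0.2294·4 + 0.2294·(-2) + 0.2294·(-3) + (-0.9177)·2 = -2.0647.
u_2 = c_2 + 2.0647·q_1 = (4.4737, -1.5263, -2.5263, 0.1053).
‖u_2‖ = 5.3607, so q_2 = (0.8345, -0.2847, -0.4713, 0.0196).
q_1·c_3 = 0.2294·(-2) + 0.2294·(-1) + 0.2294·1 + (-0.9177)·3 = -3.2118; q_2·c_3 = 0.8345·(-2) + (-0.2847)·(-1) + (-0.4713)·1 + 0.0196·3 = -1.7967.
u_3 = c_3 + 3.2118·q_1 + 1.7967·q_2 = (0.2363, -0.7747, 0.8901, 0.0879).
‖u_3‖ = 1.2067, so q_3 = (0.1958, -0.6420, 0.7377, 0.0729).

q_3 = (0.1958, -0.6420, 0.7377, 0.0729)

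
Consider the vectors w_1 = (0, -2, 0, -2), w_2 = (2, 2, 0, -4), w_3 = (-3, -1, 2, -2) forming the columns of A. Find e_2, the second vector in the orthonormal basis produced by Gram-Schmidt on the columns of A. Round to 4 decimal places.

w_1 = (0, -2, 0, -2); ‖w_1‖ = 2.8284, so e_1 = (0.0000, -0.7071, 0.0000, -0.7071).
e_1·w_2 = 0.0000·2 + (-0.7071)·2 + 0.0000·0 + (-0.7071)·(-4) = 1.4142.
u_2 = w_2 − 1.4142·e_1 = (2.0000, 3.0000, 0.0000, -3.0000).
‖u_2‖ = 4.6904, so e_2 = (0.4264, 0.6396, 0.0000, -0.6396).

e_2 = (0.4264, 0.6396, 0.0000, -0.6396)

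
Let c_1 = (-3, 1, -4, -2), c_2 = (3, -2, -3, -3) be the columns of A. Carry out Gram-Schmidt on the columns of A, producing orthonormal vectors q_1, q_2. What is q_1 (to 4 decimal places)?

c_1 = (-3, 1, -4, -2); ‖c_1‖ = 5.4772, so q_1 = (-0.5477, 0.1826, -0.7303, -0.3651).

q_1 = (-0.5477, 0.1826, -0.7303, -0.3651)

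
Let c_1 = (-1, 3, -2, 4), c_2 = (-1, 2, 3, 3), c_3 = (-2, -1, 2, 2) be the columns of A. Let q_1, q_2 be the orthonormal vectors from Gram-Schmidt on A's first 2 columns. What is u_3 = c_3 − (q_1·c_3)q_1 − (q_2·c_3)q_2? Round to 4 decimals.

q_1 = c_1/‖c_1‖ = (-1, 3, -2, 4)/5.4772 = (-0.1826, 0.5477, -0.3651, 0.7303).
r_{12} = q_1·c_2 = 2.3735.
u_2 = c_2 − 2.3735·q_1 = (-0.5667, 0.7000, 3.8667, 1.2667).
‖u_2‖ = 4.1673, so q_2 = (-0.1360, 0.1680, 0.9279, 0.3040).
r_{13} = q_1·c_3 = 0.5477; r_{23} = q_2·c_3 = 2.5676.
u_3 = c_3 − 0.5477·q_1 − 2.5676·q_2 = (-1.5509, -1.7313, -0.1823, 0.8196).

u_3 = (-1.5509, -1.7313, -0.1823, 0.8196)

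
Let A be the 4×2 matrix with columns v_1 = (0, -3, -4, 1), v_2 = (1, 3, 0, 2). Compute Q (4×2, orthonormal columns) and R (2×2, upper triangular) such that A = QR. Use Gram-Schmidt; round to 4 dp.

e_1 = v_1/‖v_1‖ = (0, -3, -4, 1)/5.0990 = (0.0000, -0.5883, -0.7845, 0.1961).
r_{12} = e_1·v_2 = -1.3728.
u_2 = v_2 + 1.3728·e_1 = (1.0000, 2.1923, -1.0769, 2.2692).
‖u_2‖ = 3.4807, so e_2 = (0.2873, 0.6298, -0.3094, 0.6519).

Q = [[0.0000, 0.2873], [-0.5883, 0.6298], [-0.7845, -0.3094], [0.1961, 0.6519]], R = [[5.0990, -1.3728], [0.0000, 3.4807]]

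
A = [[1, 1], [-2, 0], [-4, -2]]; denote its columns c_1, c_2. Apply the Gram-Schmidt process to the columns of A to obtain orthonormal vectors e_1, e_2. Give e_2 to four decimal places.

e_2 = (0.5345, 0.8018, -0.2673)

c_1 = (1, -2, -4); ‖c_1‖ = 4.5826, so e_1 = (0.2182, -0.4364, -0.8729).
e_1·c_2 = 0.2182·1 + (-0.4364)·0 + (-0.8729)·(-2) = 1.9640.
u_2 = c_2 − 1.9640·e_1 = (0.5714, 0.8571, -0.2857).
‖u_2‖ = 1.0690, so e_2 = (0.5345, 0.8018, -0.2673).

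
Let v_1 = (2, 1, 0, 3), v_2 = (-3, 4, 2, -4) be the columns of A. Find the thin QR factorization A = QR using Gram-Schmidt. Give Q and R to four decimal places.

v_1 = (2, 1, 0, 3); ‖v_1‖ = 3.7417, so q_1 = (0.5345, 0.2673, 0.0000, 0.8018).
q_1·v_2 = 0.5345·(-3) + 0.2673·4 + 0.0000·2 + 0.8018·(-4) = -3.7417.
u_2 = v_2 + 3.7417·q_1 = (-1.0000, 5.0000, 2.0000, -1.0000).
‖u_2‖ = 5.5678, so q_2 = (-0.1796, 0.8980, 0.3592, -0.1796).

Q = [[0.5345, -0.1796], [0.2673, 0.8980], [0.0000, 0.3592], [0.8018, -0.1796]], R = [[3.7417, -3.7417], [0.0000, 5.5678]]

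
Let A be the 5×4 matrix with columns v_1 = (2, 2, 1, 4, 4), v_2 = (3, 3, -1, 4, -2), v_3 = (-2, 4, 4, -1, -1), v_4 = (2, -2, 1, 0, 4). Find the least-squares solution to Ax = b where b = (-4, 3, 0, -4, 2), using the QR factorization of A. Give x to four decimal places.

q_1 = v_1/‖v_1‖ = (2, 2, 1, 4, 4)/6.4031 = (0.3123, 0.3123, 0.1562, 0.6247, 0.6247).
r_{12} = q_1·v_2 = 2.9673.
u_2 = v_2 − 2.9673·q_1 = (2.0732, 2.0732, -1.4634, 2.1463, -3.8537).
‖u_2‖ = 5.4950, so q_2 = (0.3773, 0.3773, -0.2663, 0.3906, -0.7013).
r_{13} = q_1·v_3 = 0.0000; r_{23} = q_2·v_3 = 0.0000.
u_3 = v_3 + 0.0000·q_1 − 0.0000·q_2 = (-2.0000, 4.0000, 4.0000, -1.0000, -1.0000).
‖u_3‖ = 6.1644, so q_3 = (-0.3244, 0.6489, 0.6489, -0.1622, -0.1622).
r_{14} = q_1·v_4 = 2.6550; r_{24} = q_2·v_4 = -3.0715; r_{34} = q_3·v_4 = -1.9467.
u_4 = v_4 − 2.6550·q_1 + 3.0715·q_2 + 1.9467·q_3 = (1.6980, -0.4073, 1.0305, -0.7746, -0.1284).
‖u_4‖ = 2.1743, so q_4 = (0.7809, -0.1873, 0.4740, -0.3563, -0.0590).
Qᵀb = (-1.5617, -3.3423, 3.5689, -2.3788).
Back-substitute: x_4 = -2.3788/2.1743 = -1.0941.
x_3 = (3.5689 + 1.9467·(-1.0941))/6.1644 = 0.2335.
x_2 = (-3.3423 − 0.0000·0.2335 + 3.0715·(-1.0941))/5.4950 = -1.2198.
x_1 = (-1.5617 − 2.9673·(-1.2198) + 0.0000·0.2335 − 2.6550·(-1.0941))/6.4031 = 0.7750.

x = (0.7750, -1.2198, 0.2335, -1.0941)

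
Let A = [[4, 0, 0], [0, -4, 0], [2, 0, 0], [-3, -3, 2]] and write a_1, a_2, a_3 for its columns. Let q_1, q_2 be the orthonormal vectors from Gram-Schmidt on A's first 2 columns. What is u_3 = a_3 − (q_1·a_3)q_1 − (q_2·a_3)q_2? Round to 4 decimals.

q_1 = a_1/‖a_1‖ = (4, 0, 2, -3)/5.3852 = (0.7428, 0.0000, 0.3714, -0.5571).
r_{12} = q_1·a_2 = 1.6713.
u_2 = a_2 − 1.6713·q_1 = (-1.2414, -4.0000, -0.6207, -2.0690).
‖u_2‖ = 4.7124, so q_2 = (-0.2634, -0.8488, -0.1317, -0.4390).
r_{13} = q_1·a_3 = -1.1142; r_{23} = q_2·a_3 = -0.8781.
u_3 = a_3 + 1.1142·q_1 + 0.8781·q_2 = (0.5963, -0.7453, 0.2981, 0.9938).

u_3 = (0.5963, -0.7453, 0.2981, 0.9938)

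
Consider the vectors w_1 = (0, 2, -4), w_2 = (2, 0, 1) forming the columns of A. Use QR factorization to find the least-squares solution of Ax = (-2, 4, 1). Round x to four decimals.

x = (0.0952, -0.5238)

w_1 = (0, 2, -4); ‖w_1‖ = 4.4721, so e_1 = (0.0000, 0.4472, -0.8944).
e_1·w_2 = 0.0000·2 + 0.4472·0 + (-0.8944)·1 = -0.8944.
u_2 = w_2 + 0.8944·e_1 = (2.0000, 0.4000, 0.2000).
‖u_2‖ = 2.0494, so e_2 = (0.9759, 0.1952, 0.0976).
Qᵀb = (0.8944, -1.0735).
Back-substitute: x_2 = -1.0735/2.0494 = -0.5238.
x_1 = (0.8944 + 0.8944·(-0.5238))/4.4721 = 0.0952.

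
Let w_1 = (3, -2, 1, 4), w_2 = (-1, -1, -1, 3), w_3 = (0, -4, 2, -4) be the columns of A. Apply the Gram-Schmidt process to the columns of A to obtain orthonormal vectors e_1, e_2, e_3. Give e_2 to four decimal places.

e_2 = (-0.6794, -0.1132, -0.4529, 0.5661)

e_1 = w_1/‖w_1‖ = (3, -2, 1, 4)/5.4772 = (0.5477, -0.3651, 0.1826, 0.7303).
r_{12} = e_1·w_2 = 1.8257.
u_2 = w_2 − 1.8257·e_1 = (-2.0000, -0.3333, -1.3333, 1.6667).
‖u_2‖ = 2.9439, so e_2 = (-0.6794, -0.1132, -0.4529, 0.5661).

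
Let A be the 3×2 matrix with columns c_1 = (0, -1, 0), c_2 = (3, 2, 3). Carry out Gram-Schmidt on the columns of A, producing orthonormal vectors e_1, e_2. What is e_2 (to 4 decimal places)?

e_2 = (0.7071, 0.0000, 0.7071)

e_1 = c_1/‖c_1‖ = (0, -1, 0)/1.0000 = (0.0000, -1.0000, 0.0000).
r_{12} = e_1·c_2 = -2.0000.
u_2 = c_2 + 2.0000·e_1 = (3.0000, 0.0000, 3.0000).
‖u_2‖ = 4.2426, so e_2 = (0.7071, 0.0000, 0.7071).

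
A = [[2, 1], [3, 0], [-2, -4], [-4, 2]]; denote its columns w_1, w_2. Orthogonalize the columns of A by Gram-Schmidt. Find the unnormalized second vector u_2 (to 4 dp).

w_1 = (2, 3, -2, -4); ‖w_1‖ = 5.7446, so e_1 = (0.3482, 0.5222, -0.3482, -0.6963).
e_1·w_2 = 0.3482·1 + 0.5222·0 + (-0.3482)·(-4) + (-0.6963)·2 = 0.3482.
u_2 = w_2 − 0.3482·e_1 = (0.8788, -0.1818, -3.8788, 2.2424).

u_2 = (0.8788, -0.1818, -3.8788, 2.2424)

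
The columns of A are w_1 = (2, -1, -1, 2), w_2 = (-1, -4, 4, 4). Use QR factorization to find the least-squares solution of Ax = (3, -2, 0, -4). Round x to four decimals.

x = (0.1454, -0.2423)

q_1 = w_1/‖w_1‖ = (2, -1, -1, 2)/3.1623 = (0.6325, -0.3162, -0.3162, 0.6325).
r_{12} = q_1·w_2 = 1.8974.
u_2 = w_2 − 1.8974·q_1 = (-2.2000, -3.4000, 4.6000, 2.8000).
‖u_2‖ = 6.7380, so q_2 = (-0.3265, -0.5046, 0.6827, 0.4156).
Qᵀb = (0.0000, -1.6325).
Back-substitute: x_2 = -1.6325/6.7380 = -0.2423.
x_1 = (0.0000 − 1.8974·(-0.2423))/3.1623 = 0.1454.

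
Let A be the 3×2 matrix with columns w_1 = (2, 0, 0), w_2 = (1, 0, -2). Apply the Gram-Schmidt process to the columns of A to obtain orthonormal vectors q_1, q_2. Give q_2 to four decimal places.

w_1 = (2, 0, 0); ‖w_1‖ = 2.0000, so q_1 = (1.0000, 0.0000, 0.0000).
q_1·w_2 = 1.0000·1 + 0.0000·0 + 0.0000·(-2) = 1.0000.
u_2 = w_2 − 1.0000·q_1 = (0.0000, 0.0000, -2.0000).
‖u_2‖ = 2.0000, so q_2 = (0.0000, 0.0000, -1.0000).

q_2 = (0.0000, 0.0000, -1.0000)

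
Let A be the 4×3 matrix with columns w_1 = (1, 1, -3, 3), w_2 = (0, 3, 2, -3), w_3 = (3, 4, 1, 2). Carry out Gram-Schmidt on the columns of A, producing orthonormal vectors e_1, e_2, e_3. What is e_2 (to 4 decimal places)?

w_1 = (1, 1, -3, 3); ‖w_1‖ = 4.4721, so e_1 = (0.2236, 0.2236, -0.6708, 0.6708).
e_1·w_2 = 0.2236·0 + 0.2236·3 + (-0.6708)·2 + 0.6708·(-3) = -2.6833.
u_2 = w_2 + 2.6833·e_1 = (0.6000, 3.6000, 0.2000, -1.2000).
‖u_2‖ = 3.8471, so e_2 = (0.1560, 0.9358, 0.0520, -0.3119).

e_2 = (0.1560, 0.9358, 0.0520, -0.3119)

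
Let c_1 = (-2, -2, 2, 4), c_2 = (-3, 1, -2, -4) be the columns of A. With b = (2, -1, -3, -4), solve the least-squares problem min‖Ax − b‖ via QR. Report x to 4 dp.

c_1 = (-2, -2, 2, 4); ‖c_1‖ = 5.2915, so q_1 = (-0.3780, -0.3780, 0.3780, 0.7559).
q_1·c_2 = (-0.3780)·(-3) + (-0.3780)·1 + 0.3780·(-2) + 0.7559·(-4) = -3.0237.
u_2 = c_2 + 3.0237·q_1 = (-4.1429, -0.1429, -0.8571, -1.7143).
‖u_2‖ = 4.5670, so q_2 = (-0.9071, -0.0313, -0.1877, -0.3754).
Qᵀb = (-4.5356, 0.2815).
Back-substitute: x_2 = 0.2815/4.5670 = 0.0616.
x_1 = (-4.5356 + 3.0237·0.0616)/5.2915 = -0.8219.

x = (-0.8219, 0.0616)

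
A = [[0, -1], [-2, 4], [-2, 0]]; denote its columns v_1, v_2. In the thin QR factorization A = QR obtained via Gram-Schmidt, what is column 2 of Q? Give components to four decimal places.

q_2 = (-0.3333, 0.6667, -0.6667)

v_1 = (0, -2, -2); ‖v_1‖ = 2.8284, so q_1 = (0.0000, -0.7071, -0.7071).
q_1·v_2 = 0.0000·(-1) + (-0.7071)·4 + (-0.7071)·0 = -2.8284.
u_2 = v_2 + 2.8284·q_1 = (-1.0000, 2.0000, -2.0000).
‖u_2‖ = 3.0000, so q_2 = (-0.3333, 0.6667, -0.6667).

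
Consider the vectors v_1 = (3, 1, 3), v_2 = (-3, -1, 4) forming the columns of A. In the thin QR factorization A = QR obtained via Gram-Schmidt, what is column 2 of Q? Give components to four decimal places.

q_2 = (-0.6529, -0.2176, 0.7255)

q_1 = v_1/‖v_1‖ = (3, 1, 3)/4.3589 = (0.6882, 0.2294, 0.6882).
r_{12} = q_1·v_2 = 0.4588.
u_2 = v_2 − 0.4588·q_1 = (-3.3158, -1.1053, 3.6842).
‖u_2‖ = 5.0783, so q_2 = (-0.6529, -0.2176, 0.7255).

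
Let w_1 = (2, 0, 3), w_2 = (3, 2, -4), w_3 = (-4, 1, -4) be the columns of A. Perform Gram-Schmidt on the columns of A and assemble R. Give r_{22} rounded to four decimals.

r_{22} = 5.1216

w_1 = (2, 0, 3); ‖w_1‖ = 3.6056, so q_1 = (0.5547, 0.0000, 0.8321).
q_1·w_2 = 0.5547·3 + 0.0000·2 + 0.8321·(-4) = -1.6641.
u_2 = w_2 + 1.6641·q_1 = (3.9231, 2.0000, -2.6154).
r_{22} = ‖u_2‖ = 5.1216.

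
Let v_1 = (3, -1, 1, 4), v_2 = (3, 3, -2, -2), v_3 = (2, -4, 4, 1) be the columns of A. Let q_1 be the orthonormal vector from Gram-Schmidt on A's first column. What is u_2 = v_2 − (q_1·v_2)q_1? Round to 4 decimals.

u_2 = (3.4444, 2.8519, -1.8519, -1.4074)

v_1 = (3, -1, 1, 4); ‖v_1‖ = 5.1962, so q_1 = (0.5774, -0.1925, 0.1925, 0.7698).
q_1·v_2 = 0.5774·3 + (-0.1925)·3 + 0.1925·(-2) + 0.7698·(-2) = -0.7698.
u_2 = v_2 + 0.7698·q_1 = (3.4444, 2.8519, -1.8519, -1.4074).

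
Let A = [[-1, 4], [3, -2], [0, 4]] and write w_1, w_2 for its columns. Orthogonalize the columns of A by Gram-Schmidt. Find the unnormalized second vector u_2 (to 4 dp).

u_2 = (3.0000, 1.0000, 4.0000)

q_1 = w_1/‖w_1‖ = (-1, 3, 0)/3.1623 = (-0.3162, 0.9487, 0.0000).
r_{12} = q_1·w_2 = -3.1623.
u_2 = w_2 + 3.1623·q_1 = (3.0000, 1.0000, 4.0000).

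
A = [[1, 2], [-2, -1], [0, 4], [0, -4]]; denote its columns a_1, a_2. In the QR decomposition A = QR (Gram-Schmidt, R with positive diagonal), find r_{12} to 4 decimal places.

a_1 = (1, -2, 0, 0); ‖a_1‖ = 2.2361, so e_1 = (0.4472, -0.8944, 0.0000, 0.0000).
r_{12} = e_1·a_2 = 1.7889.

r_{12} = 1.7889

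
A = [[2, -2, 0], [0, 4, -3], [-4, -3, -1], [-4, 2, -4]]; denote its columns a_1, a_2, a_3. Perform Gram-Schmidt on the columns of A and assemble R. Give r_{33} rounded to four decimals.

a_1 = (2, 0, -4, -4); ‖a_1‖ = 6.0000, so e_1 = (0.3333, 0.0000, -0.6667, -0.6667).
e_1·a_2 = 0.3333·(-2) + 0.0000·4 + (-0.6667)·(-3) + (-0.6667)·2 = 0.0000.
u_2 = a_2 + 0.0000·e_1 = (-2.0000, 4.0000, -3.0000, 2.0000).
‖u_2‖ = 5.7446, so e_2 = (-0.3482, 0.6963, -0.5222, 0.3482).
e_1·a_3 = 0.3333·0 + 0.0000·(-3) + (-0.6667)·(-1) + (-0.6667)·(-4) = 3.3333; e_2·a_3 = (-0.3482)·0 + 0.6963·(-3) + (-0.5222)·(-1) + 0.3482·(-4) = -2.9593.
u_3 = a_3 − 3.3333·e_1 + 2.9593·e_2 = (-2.1414, -0.9394, -0.3232, -0.7475).
r_{33} = ‖u_3‖ = 2.4761.

r_{33} = 2.4761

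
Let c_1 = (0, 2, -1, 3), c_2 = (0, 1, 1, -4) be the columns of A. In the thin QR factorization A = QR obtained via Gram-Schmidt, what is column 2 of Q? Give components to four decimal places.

c_1 = (0, 2, -1, 3); ‖c_1‖ = 3.7417, so q_1 = (0.0000, 0.5345, -0.2673, 0.8018).
q_1·c_2 = 0.0000·0 + 0.5345·1 + (-0.2673)·1 + 0.8018·(-4) = -2.9399.
u_2 = c_2 + 2.9399·q_1 = (0.0000, 2.5714, 0.2143, -1.6429).
‖u_2‖ = 3.0589, so q_2 = (0.0000, 0.8406, 0.0701, -0.5371).

q_2 = (0.0000, 0.8406, 0.0701, -0.5371)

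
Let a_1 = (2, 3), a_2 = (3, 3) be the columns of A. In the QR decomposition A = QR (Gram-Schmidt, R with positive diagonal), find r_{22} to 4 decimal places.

e_1 = a_1/‖a_1‖ = (2, 3)/3.6056 = (0.5547, 0.8321).
r_{12} = e_1·a_2 = 4.1603.
u_2 = a_2 − 4.1603·e_1 = (0.6923, -0.4615).
r_{22} = ‖u_2‖ = 0.8321.

r_{22} = 0.8321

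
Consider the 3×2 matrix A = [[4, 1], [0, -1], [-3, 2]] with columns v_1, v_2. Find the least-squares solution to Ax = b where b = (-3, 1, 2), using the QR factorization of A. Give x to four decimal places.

x = (-0.7397, -0.2466)

v_1 = (4, 0, -3); ‖v_1‖ = 5.0000, so q_1 = (0.8000, 0.0000, -0.6000).
q_1·v_2 = 0.8000·1 + 0.0000·(-1) + (-0.6000)·2 = -0.4000.
u_2 = v_2 + 0.4000·q_1 = (1.3200, -1.0000, 1.7600).
‖u_2‖ = 2.4166, so q_2 = (0.5462, -0.4138, 0.7283).
Qᵀb = (-3.6000, -0.5959).
Back-substitute: x_2 = -0.5959/2.4166 = -0.2466.
x_1 = (-3.6000 + 0.4000·(-0.2466))/5.0000 = -0.7397.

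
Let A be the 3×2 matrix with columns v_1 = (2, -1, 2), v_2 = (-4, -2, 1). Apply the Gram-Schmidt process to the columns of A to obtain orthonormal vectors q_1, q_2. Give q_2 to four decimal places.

q_2 = (-0.7096, -0.5575, 0.4308)

q_1 = v_1/‖v_1‖ = (2, -1, 2)/3.0000 = (0.6667, -0.3333, 0.6667).
r_{12} = q_1·v_2 = -1.3333.
u_2 = v_2 + 1.3333·q_1 = (-3.1111, -2.4444, 1.8889).
‖u_2‖ = 4.3843, so q_2 = (-0.7096, -0.5575, 0.4308).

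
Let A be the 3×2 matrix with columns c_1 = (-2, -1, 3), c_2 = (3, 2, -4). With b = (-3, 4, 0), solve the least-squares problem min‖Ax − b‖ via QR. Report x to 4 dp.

q_1 = c_1/‖c_1‖ = (-2, -1, 3)/3.7417 = (-0.5345, -0.2673, 0.8018).
r_{12} = q_1·c_2 = -5.3452.
u_2 = c_2 + 5.3452·q_1 = (0.1429, 0.5714, 0.2857).
‖u_2‖ = 0.6547, so q_2 = (0.2182, 0.8729, 0.4364).
Qᵀb = (0.5345, 2.8368).
Back-substitute: x_2 = 2.8368/0.6547 = 4.3333.
x_1 = (0.5345 + 5.3452·4.3333)/3.7417 = 6.3333.

x = (6.3333, 4.3333)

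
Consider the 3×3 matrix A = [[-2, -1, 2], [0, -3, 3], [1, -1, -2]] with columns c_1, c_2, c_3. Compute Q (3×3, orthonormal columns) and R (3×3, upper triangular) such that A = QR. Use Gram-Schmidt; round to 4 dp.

Q = [[-0.8944, -0.1826, -0.4082], [0.0000, -0.9129, 0.4082], [0.4472, -0.3651, -0.8165]], R = [[2.2361, 0.4472, -2.6833], [0.0000, 3.2863, -2.3735], [0.0000, 0.0000, 2.0412]]

c_1 = (-2, 0, 1); ‖c_1‖ = 2.2361, so q_1 = (-0.8944, 0.0000, 0.4472).
q_1·c_2 = (-0.8944)·(-1) + 0.0000·(-3) + 0.4472·(-1) = 0.4472.
u_2 = c_2 − 0.4472·q_1 = (-0.6000, -3.0000, -1.2000).
‖u_2‖ = 3.2863, so q_2 = (-0.1826, -0.9129, -0.3651).
q_1·c_3 = (-0.8944)·2 + 0.0000·3 + 0.4472·(-2) = -2.6833; q_2·c_3 = (-0.1826)·2 + (-0.9129)·3 + (-0.3651)·(-2) = -2.3735.
u_3 = c_3 + 2.6833·q_1 + 2.3735·q_2 = (-0.8333, 0.8333, -1.6667).
‖u_3‖ = 2.0412, so q_3 = (-0.4082, 0.4082, -0.8165).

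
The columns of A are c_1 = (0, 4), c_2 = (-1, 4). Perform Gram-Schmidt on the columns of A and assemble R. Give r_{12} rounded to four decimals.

c_1 = (0, 4); ‖c_1‖ = 4.0000, so e_1 = (0.0000, 1.0000).
r_{12} = e_1·c_2 = 4.0000.

r_{12} = 4.0000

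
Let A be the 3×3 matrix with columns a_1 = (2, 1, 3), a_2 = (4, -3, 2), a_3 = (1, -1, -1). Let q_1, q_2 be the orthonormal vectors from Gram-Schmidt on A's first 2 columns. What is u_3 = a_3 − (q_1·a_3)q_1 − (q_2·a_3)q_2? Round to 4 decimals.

u_3 = (0.5018, 0.3649, -0.4561)

q_1 = a_1/‖a_1‖ = (2, 1, 3)/3.7417 = (0.5345, 0.2673, 0.8018).
r_{12} = q_1·a_2 = 2.9399.
u_2 = a_2 − 2.9399·q_1 = (2.4286, -3.7857, -0.3571).
‖u_2‖ = 4.5119, so q_2 = (0.5383, -0.8391, -0.0792).
r_{13} = q_1·a_3 = -0.5345; r_{23} = q_2·a_3 = 1.4565.
u_3 = a_3 + 0.5345·q_1 − 1.4565·q_2 = (0.5018, 0.3649, -0.4561).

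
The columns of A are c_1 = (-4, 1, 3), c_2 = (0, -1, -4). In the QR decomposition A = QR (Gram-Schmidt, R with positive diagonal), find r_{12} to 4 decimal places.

r_{12} = -2.5495

c_1 = (-4, 1, 3); ‖c_1‖ = 5.0990, so q_1 = (-0.7845, 0.1961, 0.5883).
r_{12} = q_1·c_2 = -2.5495.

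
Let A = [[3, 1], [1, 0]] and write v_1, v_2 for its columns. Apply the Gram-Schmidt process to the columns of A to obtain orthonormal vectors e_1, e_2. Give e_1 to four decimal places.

e_1 = v_1/‖v_1‖ = (3, 1)/3.1623 = (0.9487, 0.3162).

e_1 = (0.9487, 0.3162)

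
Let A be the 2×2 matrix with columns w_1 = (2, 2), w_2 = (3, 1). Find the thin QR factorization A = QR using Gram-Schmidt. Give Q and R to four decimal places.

w_1 = (2, 2); ‖w_1‖ = 2.8284, so q_1 = (0.7071, 0.7071).
q_1·w_2 = 0.7071·3 + 0.7071·1 = 2.8284.
u_2 = w_2 − 2.8284·q_1 = (1.0000, -1.0000).
‖u_2‖ = 1.4142, so q_2 = (0.7071, -0.7071).

Q = [[0.7071, 0.7071], [0.7071, -0.7071]], R = [[2.8284, 2.8284], [0.0000, 1.4142]]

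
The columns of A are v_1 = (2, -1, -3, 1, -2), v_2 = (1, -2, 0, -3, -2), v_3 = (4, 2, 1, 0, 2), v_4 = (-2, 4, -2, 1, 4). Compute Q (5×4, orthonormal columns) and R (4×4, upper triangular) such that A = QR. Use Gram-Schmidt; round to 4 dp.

e_1 = v_1/‖v_1‖ = (2, -1, -3, 1, -2)/4.3589 = (0.4588, -0.2294, -0.6882, 0.2294, -0.4588).
r_{12} = e_1·v_2 = 1.1471.
u_2 = v_2 − 1.1471·e_1 = (0.4737, -1.7368, 0.7895, -3.2632, -1.4737).
‖u_2‖ = 4.0846, so e_2 = (0.1160, -0.4252, 0.1933, -0.7989, -0.3608).
r_{13} = e_1·v_3 = -0.2294; r_{23} = e_2·v_3 = -0.9149.
u_3 = v_3 + 0.2294·e_1 + 0.9149·e_2 = (4.2114, 1.5584, 1.0189, -0.6782, 1.5647).
‖u_3‖ = 4.9102, so e_3 = (0.8577, 0.3174, 0.2075, -0.1381, 0.3187).
r_{14} = e_1·v_4 = -2.0647; r_{24} = e_2·v_4 = -4.5614; r_{34} = e_3·v_4 = 0.2756.
u_4 = v_4 + 2.0647·e_1 + 4.5614·e_2 − 0.2756·e_3 = (-0.7600, 1.4993, -2.5966, -2.1323, 1.3191).
‖u_4‖ = 3.9818, so e_4 = (-0.1909, 0.3765, -0.6521, -0.5355, 0.3313).

Q = [[0.4588, 0.1160, 0.8577, -0.1909], [-0.2294, -0.4252, 0.3174, 0.3765], [-0.6882, 0.1933, 0.2075, -0.6521], [0.2294, -0.7989, -0.1381, -0.5355], [-0.4588, -0.3608, 0.3187, 0.3313]], R = [[4.3589, 1.1471, -0.2294, -2.0647], [0.0000, 4.0846, -0.9149, -4.5614], [0.0000, 0.0000, 4.9102, 0.2756], [0.0000, 0.0000, 0.0000, 3.9818]]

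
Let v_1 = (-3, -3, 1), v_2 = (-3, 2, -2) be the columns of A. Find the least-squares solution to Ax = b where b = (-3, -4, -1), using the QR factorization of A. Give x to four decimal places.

x = (1.0466, 0.1149)

v_1 = (-3, -3, 1); ‖v_1‖ = 4.3589, so e_1 = (-0.6882, -0.6882, 0.2294).
e_1·v_2 = (-0.6882)·(-3) + (-0.6882)·2 + 0.2294·(-2) = 0.2294.
u_2 = v_2 − 0.2294·e_1 = (-2.8421, 2.1579, -2.0526).
‖u_2‖ = 4.1167, so e_2 = (-0.6904, 0.5242, -0.4986).
Qᵀb = (4.5883, 0.4730).
Back-substitute: x_2 = 0.4730/4.1167 = 0.1149.
x_1 = (4.5883 − 0.2294·0.1149)/4.3589 = 1.0466.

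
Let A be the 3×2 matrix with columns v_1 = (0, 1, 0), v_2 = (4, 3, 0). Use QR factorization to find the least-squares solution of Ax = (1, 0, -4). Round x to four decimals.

x = (-0.7500, 0.2500)

v_1 = (0, 1, 0); ‖v_1‖ = 1.0000, so e_1 = (0.0000, 1.0000, 0.0000).
e_1·v_2 = 0.0000·4 + 1.0000·3 + 0.0000·0 = 3.0000.
u_2 = v_2 − 3.0000·e_1 = (4.0000, 0.0000, 0.0000).
‖u_2‖ = 4.0000, so e_2 = (1.0000, 0.0000, 0.0000).
Qᵀb = (0.0000, 1.0000).
Back-substitute: x_2 = 1.0000/4.0000 = 0.2500.
x_1 = (0.0000 − 3.0000·0.2500)/1.0000 = -0.7500.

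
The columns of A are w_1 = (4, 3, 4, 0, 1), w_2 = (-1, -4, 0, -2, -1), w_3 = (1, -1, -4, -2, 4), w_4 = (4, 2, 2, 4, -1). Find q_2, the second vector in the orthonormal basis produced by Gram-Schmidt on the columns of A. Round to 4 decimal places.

q_2 = (0.1592, -0.7164, 0.4164, -0.5144, -0.1531)

q_1 = w_1/‖w_1‖ = (4, 3, 4, 0, 1)/6.4807 = (0.6172, 0.4629, 0.6172, 0.0000, 0.1543).
r_{12} = q_1·w_2 = -2.6232.
u_2 = w_2 + 2.6232·q_1 = (0.6190, -2.7857, 1.6190, -2.0000, -0.5952).
‖u_2‖ = 3.8883, so q_2 = (0.1592, -0.7164, 0.4164, -0.5144, -0.1531).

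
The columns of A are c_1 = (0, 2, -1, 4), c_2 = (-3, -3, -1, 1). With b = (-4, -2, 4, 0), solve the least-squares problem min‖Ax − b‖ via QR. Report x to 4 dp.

x = (-0.3484, 0.6826)

e_1 = c_1/‖c_1‖ = (0, 2, -1, 4)/4.5826 = (0.0000, 0.4364, -0.2182, 0.8729).
r_{12} = e_1·c_2 = -0.2182.
u_2 = c_2 + 0.2182·e_1 = (-3.0000, -2.9048, -1.0476, 1.1905).
‖u_2‖ = 4.4668, so e_2 = (-0.6716, -0.6503, -0.2345, 0.2665).
Qᵀb = (-1.7457, 3.0489).
Back-substitute: x_2 = 3.0489/4.4668 = 0.6826.
x_1 = (-1.7457 + 0.2182·0.6826)/4.5826 = -0.3484.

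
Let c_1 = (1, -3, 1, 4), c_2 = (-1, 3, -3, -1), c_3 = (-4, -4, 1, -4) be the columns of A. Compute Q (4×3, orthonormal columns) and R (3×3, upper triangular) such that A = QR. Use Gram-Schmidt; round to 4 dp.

Q = [[0.1925, -0.1215, -0.7282], [-0.5774, 0.3644, -0.5927], [0.1925, -0.7774, -0.2863], [0.7698, 0.4980, -0.1909]], R = [[5.1962, -3.2717, -1.3472], [0.0000, 3.0490, -3.7414], [0.0000, 0.0000, 5.7608]]

q_1 = c_1/‖c_1‖ = (1, -3, 1, 4)/5.1962 = (0.1925, -0.5774, 0.1925, 0.7698).
r_{12} = q_1·c_2 = -3.2717.
u_2 = c_2 + 3.2717·q_1 = (-0.3704, 1.1111, -2.3704, 1.5185).
‖u_2‖ = 3.0490, so q_2 = (-0.1215, 0.3644, -0.7774, 0.4980).
r_{13} = q_1·c_3 = -1.3472; r_{23} = q_2·c_3 = -3.7414.
u_3 = c_3 + 1.3472·q_1 + 3.7414·q_2 = (-4.1952, -3.4143, -1.6494, -1.0996).
‖u_3‖ = 5.7608, so q_3 = (-0.7282, -0.5927, -0.2863, -0.1909).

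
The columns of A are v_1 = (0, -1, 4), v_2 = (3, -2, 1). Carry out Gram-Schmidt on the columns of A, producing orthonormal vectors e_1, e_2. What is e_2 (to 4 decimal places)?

v_1 = (0, -1, 4); ‖v_1‖ = 4.1231, so e_1 = (0.0000, -0.2425, 0.9701).
e_1·v_2 = 0.0000·3 + (-0.2425)·(-2) + 0.9701·1 = 1.4552.
u_2 = v_2 − 1.4552·e_1 = (3.0000, -1.6471, -0.4118).
‖u_2‖ = 3.4471, so e_2 = (0.8703, -0.4778, -0.1195).

e_2 = (0.8703, -0.4778, -0.1195)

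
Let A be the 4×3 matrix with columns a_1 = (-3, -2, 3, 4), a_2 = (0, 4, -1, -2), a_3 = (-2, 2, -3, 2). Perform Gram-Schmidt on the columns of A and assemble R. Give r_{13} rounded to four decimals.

r_{13} = 0.1622

q_1 = a_1/‖a_1‖ = (-3, -2, 3, 4)/6.1644 = (-0.4867, -0.3244, 0.4867, 0.6489).
r_{13} = q_1·a_3 = 0.1622.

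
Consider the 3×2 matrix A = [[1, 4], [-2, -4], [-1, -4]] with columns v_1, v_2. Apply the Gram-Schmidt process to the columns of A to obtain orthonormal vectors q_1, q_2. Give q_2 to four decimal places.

v_1 = (1, -2, -1); ‖v_1‖ = 2.4495, so q_1 = (0.4082, -0.8165, -0.4082).
q_1·v_2 = 0.4082·4 + (-0.8165)·(-4) + (-0.4082)·(-4) = 6.5320.
u_2 = v_2 − 6.5320·q_1 = (1.3333, 1.3333, -1.3333).
‖u_2‖ = 2.3094, so q_2 = (0.5774, 0.5774, -0.5774).

q_2 = (0.5774, 0.5774, -0.5774)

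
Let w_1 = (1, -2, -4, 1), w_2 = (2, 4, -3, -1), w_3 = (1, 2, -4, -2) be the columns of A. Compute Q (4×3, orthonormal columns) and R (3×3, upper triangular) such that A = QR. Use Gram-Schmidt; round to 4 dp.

w_1 = (1, -2, -4, 1); ‖w_1‖ = 4.6904, so e_1 = (0.2132, -0.4264, -0.8528, 0.2132).
e_1·w_2 = 0.2132·2 + (-0.4264)·4 + (-0.8528)·(-3) + 0.2132·(-1) = 1.0660.
u_2 = w_2 − 1.0660·e_1 = (1.7727, 4.4545, -2.0909, -1.2273).
‖u_2‖ = 5.3725, so e_2 = (0.3300, 0.8291, -0.3892, -0.2284).
e_1·w_3 = 0.2132·1 + (-0.4264)·2 + (-0.8528)·(-4) + 0.2132·(-2) = 2.3452; e_2·w_3 = 0.3300·1 + 0.8291·2 + (-0.3892)·(-4) + (-0.2284)·(-2) = 4.0019.
u_3 = w_3 − 2.3452·e_1 − 4.0019·e_2 = (-0.8205, -0.3181, -0.4425, -1.5858).
‖u_3‖ = 1.8668, so e_3 = (-0.4395, -0.1704, -0.2370, -0.8495).

Q = [[0.2132, 0.3300, -0.4395], [-0.4264, 0.8291, -0.1704], [-0.8528, -0.3892, -0.2370], [0.2132, -0.2284, -0.8495]], R = [[4.6904, 1.0660, 2.3452], [0.0000, 5.3725, 4.0019], [0.0000, 0.0000, 1.8668]]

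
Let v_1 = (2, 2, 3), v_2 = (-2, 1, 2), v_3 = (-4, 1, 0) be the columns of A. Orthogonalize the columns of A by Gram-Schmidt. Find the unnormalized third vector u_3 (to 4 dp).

u_3 = (-0.1022, 1.0219, -0.6131)

e_1 = v_1/‖v_1‖ = (2, 2, 3)/4.1231 = (0.4851, 0.4851, 0.7276).
r_{12} = e_1·v_2 = 0.9701.
u_2 = v_2 − 0.9701·e_1 = (-2.4706, 0.5294, 1.2941).
‖u_2‖ = 2.8388, so e_2 = (-0.8703, 0.1865, 0.4559).
r_{13} = e_1·v_3 = -1.4552; r_{23} = e_2·v_3 = 3.6677.
u_3 = v_3 + 1.4552·e_1 − 3.6677·e_2 = (-0.1022, 1.0219, -0.6131).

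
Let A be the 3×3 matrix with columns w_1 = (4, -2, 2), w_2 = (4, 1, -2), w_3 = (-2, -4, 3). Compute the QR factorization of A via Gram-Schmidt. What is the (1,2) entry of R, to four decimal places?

w_1 = (4, -2, 2); ‖w_1‖ = 4.8990, so e_1 = (0.8165, -0.4082, 0.4082).
r_{12} = e_1·w_2 = 2.0412.

r_{12} = 2.0412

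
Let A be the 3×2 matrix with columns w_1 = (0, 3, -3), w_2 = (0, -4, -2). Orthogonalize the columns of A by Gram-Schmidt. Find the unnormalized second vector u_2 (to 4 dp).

u_2 = (0.0000, -3.0000, -3.0000)

w_1 = (0, 3, -3); ‖w_1‖ = 4.2426, so q_1 = (0.0000, 0.7071, -0.7071).
q_1·w_2 = 0.0000·0 + 0.7071·(-4) + (-0.7071)·(-2) = -1.4142.
u_2 = w_2 + 1.4142·q_1 = (0.0000, -3.0000, -3.0000).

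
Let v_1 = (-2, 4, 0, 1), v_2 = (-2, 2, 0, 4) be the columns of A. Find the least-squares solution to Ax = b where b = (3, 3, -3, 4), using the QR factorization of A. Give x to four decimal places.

v_1 = (-2, 4, 0, 1); ‖v_1‖ = 4.5826, so e_1 = (-0.4364, 0.8729, 0.0000, 0.2182).
e_1·v_2 = (-0.4364)·(-2) + 0.8729·2 + 0.0000·0 + 0.2182·4 = 3.4915.
u_2 = v_2 − 3.4915·e_1 = (-0.4762, -1.0476, 0.0000, 3.2381).
‖u_2‖ = 3.4365, so e_2 = (-0.1386, -0.3049, 0.0000, 0.9423).
Qᵀb = (2.1822, 2.4388).
Back-substitute: x_2 = 2.4388/3.4365 = 0.7097.
x_1 = (2.1822 − 3.4915·0.7097)/4.5826 = -0.0645.

x = (-0.0645, 0.7097)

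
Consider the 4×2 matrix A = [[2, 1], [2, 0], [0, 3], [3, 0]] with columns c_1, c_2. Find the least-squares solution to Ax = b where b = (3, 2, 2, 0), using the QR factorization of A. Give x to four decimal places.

c_1 = (2, 2, 0, 3); ‖c_1‖ = 4.1231, so e_1 = (0.4851, 0.4851, 0.0000, 0.7276).
e_1·c_2 = 0.4851·1 + 0.4851·0 + 0.0000·3 + 0.7276·0 = 0.4851.
u_2 = c_2 − 0.4851·e_1 = (0.7647, -0.2353, 3.0000, -0.3529).
‖u_2‖ = 3.1249, so e_2 = (0.2447, -0.0753, 0.9600, -0.1129).
Qᵀb = (2.4254, 2.5036).
Back-substitute: x_2 = 2.5036/3.1249 = 0.8012.
x_1 = (2.4254 − 0.4851·0.8012)/4.1231 = 0.4940.

x = (0.4940, 0.8012)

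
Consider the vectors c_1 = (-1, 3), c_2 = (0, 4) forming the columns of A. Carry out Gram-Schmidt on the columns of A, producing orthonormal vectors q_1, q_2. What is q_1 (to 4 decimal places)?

q_1 = c_1/‖c_1‖ = (-1, 3)/3.1623 = (-0.3162, 0.9487).

q_1 = (-0.3162, 0.9487)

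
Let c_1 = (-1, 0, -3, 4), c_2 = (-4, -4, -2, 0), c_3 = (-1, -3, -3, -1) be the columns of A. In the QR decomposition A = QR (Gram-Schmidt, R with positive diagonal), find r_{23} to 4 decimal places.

r_{23} = 3.4728

q_1 = c_1/‖c_1‖ = (-1, 0, -3, 4)/5.0990 = (-0.1961, 0.0000, -0.5883, 0.7845).
r_{12} = q_1·c_2 = 1.9612.
u_2 = c_2 − 1.9612·q_1 = (-3.6154, -4.0000, -0.8462, -1.5385).
‖u_2‖ = 5.6704, so q_2 = (-0.6376, -0.7054, -0.1492, -0.2713).
r_{23} = q_2·c_3 = 3.4728.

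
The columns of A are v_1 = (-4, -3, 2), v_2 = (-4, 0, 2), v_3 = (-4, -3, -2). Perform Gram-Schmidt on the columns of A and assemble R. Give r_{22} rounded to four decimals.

v_1 = (-4, -3, 2); ‖v_1‖ = 5.3852, so q_1 = (-0.7428, -0.5571, 0.3714).
q_1·v_2 = (-0.7428)·(-4) + (-0.5571)·0 + 0.3714·2 = 3.7139.
u_2 = v_2 − 3.7139·q_1 = (-1.2414, 2.0690, 0.6207).
r_{22} = ‖u_2‖ = 2.4914.

r_{22} = 2.4914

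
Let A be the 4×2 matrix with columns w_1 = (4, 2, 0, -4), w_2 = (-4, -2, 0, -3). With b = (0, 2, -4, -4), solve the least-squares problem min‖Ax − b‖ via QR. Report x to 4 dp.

q_1 = w_1/‖w_1‖ = (4, 2, 0, -4)/6.0000 = (0.6667, 0.3333, 0.0000, -0.6667).
r_{12} = q_1·w_2 = -1.3333.
u_2 = w_2 + 1.3333·q_1 = (-3.1111, -1.5556, 0.0000, -3.8889).
‖u_2‖ = 5.2175, so q_2 = (-0.5963, -0.2981, 0.0000, -0.7454).
Qᵀb = (3.3333, 2.3851).
Back-substitute: x_2 = 2.3851/5.2175 = 0.4571.
x_1 = (3.3333 + 1.3333·0.4571)/6.0000 = 0.6571.

x = (0.6571, 0.4571)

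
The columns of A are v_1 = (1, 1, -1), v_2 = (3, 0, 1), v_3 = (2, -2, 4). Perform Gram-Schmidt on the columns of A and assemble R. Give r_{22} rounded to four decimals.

r_{22} = 2.9439

v_1 = (1, 1, -1); ‖v_1‖ = 1.7321, so e_1 = (0.5774, 0.5774, -0.5774).
e_1·v_2 = 0.5774·3 + 0.5774·0 + (-0.5774)·1 = 1.1547.
u_2 = v_2 − 1.1547·e_1 = (2.3333, -0.6667, 1.6667).
r_{22} = ‖u_2‖ = 2.9439.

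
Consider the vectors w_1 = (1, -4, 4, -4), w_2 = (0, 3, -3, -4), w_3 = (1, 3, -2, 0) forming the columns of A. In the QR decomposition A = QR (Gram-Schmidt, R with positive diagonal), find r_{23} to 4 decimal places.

q_1 = w_1/‖w_1‖ = (1, -4, 4, -4)/7.0000 = (0.1429, -0.5714, 0.5714, -0.5714).
r_{12} = q_1·w_2 = -1.1429.
u_2 = w_2 + 1.1429·q_1 = (0.1633, 2.3469, -2.3469, -4.6531).
‖u_2‖ = 5.7179, so q_2 = (0.0286, 0.4105, -0.4105, -0.8138).
r_{23} = q_2·w_3 = 2.0808.

r_{23} = 2.0808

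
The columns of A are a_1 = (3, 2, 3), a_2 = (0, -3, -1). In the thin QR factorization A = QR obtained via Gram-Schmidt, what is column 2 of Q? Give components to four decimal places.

e_2 = (0.4883, -0.8680, 0.0904)

e_1 = a_1/‖a_1‖ = (3, 2, 3)/4.6904 = (0.6396, 0.4264, 0.6396).
r_{12} = e_1·a_2 = -1.9188.
u_2 = a_2 + 1.9188·e_1 = (1.2273, -2.1818, 0.2273).
‖u_2‖ = 2.5136, so e_2 = (0.4883, -0.8680, 0.0904).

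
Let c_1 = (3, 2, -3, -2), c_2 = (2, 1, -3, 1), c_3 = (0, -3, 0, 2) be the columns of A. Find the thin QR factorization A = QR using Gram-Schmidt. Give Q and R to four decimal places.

Q = [[0.5883, 0.1069, 0.4032], [0.3922, -0.0611, -0.8962], [-0.5883, -0.5038, -0.0847], [-0.3922, 0.8550, -0.1644]], R = [[5.0990, 2.9417, -1.9612], [0.0000, 2.5192, 1.8932], [0.0000, 0.0000, 2.3600]]

c_1 = (3, 2, -3, -2); ‖c_1‖ = 5.0990, so q_1 = (0.5883, 0.3922, -0.5883, -0.3922).
q_1·c_2 = 0.5883·2 + 0.3922·1 + (-0.5883)·(-3) + (-0.3922)·1 = 2.9417.
u_2 = c_2 − 2.9417·q_1 = (0.2692, -0.1538, -1.2692, 2.1538).
‖u_2‖ = 2.5192, so q_2 = (0.1069, -0.0611, -0.5038, 0.8550).
q_1·c_3 = 0.5883·0 + 0.3922·(-3) + (-0.5883)·0 + (-0.3922)·2 = -1.9612; q_2·c_3 = 0.1069·0 + (-0.0611)·(-3) + (-0.5038)·0 + 0.8550·2 = 1.8932.
u_3 = c_3 + 1.9612·q_1 − 1.8932·q_2 = (0.9515, -2.1152, -0.2000, -0.3879).
‖u_3‖ = 2.3600, so q_3 = (0.4032, -0.8962, -0.0847, -0.1644).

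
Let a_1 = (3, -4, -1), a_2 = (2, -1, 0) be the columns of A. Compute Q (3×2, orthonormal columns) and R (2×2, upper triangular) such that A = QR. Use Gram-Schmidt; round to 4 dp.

a_1 = (3, -4, -1); ‖a_1‖ = 5.0990, so q_1 = (0.5883, -0.7845, -0.1961).
q_1·a_2 = 0.5883·2 + (-0.7845)·(-1) + (-0.1961)·0 = 1.9612.
u_2 = a_2 − 1.9612·q_1 = (0.8462, 0.5385, 0.3846).
‖u_2‖ = 1.0742, so q_2 = (0.7877, 0.5013, 0.3581).

Q = [[0.5883, 0.7877], [-0.7845, 0.5013], [-0.1961, 0.3581]], R = [[5.0990, 1.9612], [0.0000, 1.0742]]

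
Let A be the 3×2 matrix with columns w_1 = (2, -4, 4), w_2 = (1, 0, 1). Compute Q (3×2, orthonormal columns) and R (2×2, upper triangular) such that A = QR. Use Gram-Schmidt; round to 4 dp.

Q = [[0.3333, 0.6667], [-0.6667, 0.6667], [0.6667, 0.3333]], R = [[6.0000, 1.0000], [0.0000, 1.0000]]

w_1 = (2, -4, 4); ‖w_1‖ = 6.0000, so q_1 = (0.3333, -0.6667, 0.6667).
q_1·w_2 = 0.3333·1 + (-0.6667)·0 + 0.6667·1 = 1.0000.
u_2 = w_2 − 1.0000·q_1 = (0.6667, 0.6667, 0.3333).
‖u_2‖ = 1.0000, so q_2 = (0.6667, 0.6667, 0.3333).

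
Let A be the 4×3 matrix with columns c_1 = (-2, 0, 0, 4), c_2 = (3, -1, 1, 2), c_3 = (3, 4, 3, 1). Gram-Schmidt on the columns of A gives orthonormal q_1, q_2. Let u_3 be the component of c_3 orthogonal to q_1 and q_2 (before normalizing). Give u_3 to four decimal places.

u_3 = (0.5946, 4.6892, 2.3108, 0.2973)

q_1 = c_1/‖c_1‖ = (-2, 0, 0, 4)/4.4721 = (-0.4472, 0.0000, 0.0000, 0.8944).
r_{12} = q_1·c_2 = 0.4472.
u_2 = c_2 − 0.4472·q_1 = (3.2000, -1.0000, 1.0000, 1.6000).
‖u_2‖ = 3.8471, so q_2 = (0.8318, -0.2599, 0.2599, 0.4159).
r_{13} = q_1·c_3 = -0.4472; r_{23} = q_2·c_3 = 2.6514.
u_3 = c_3 + 0.4472·q_1 − 2.6514·q_2 = (0.5946, 4.6892, 2.3108, 0.2973).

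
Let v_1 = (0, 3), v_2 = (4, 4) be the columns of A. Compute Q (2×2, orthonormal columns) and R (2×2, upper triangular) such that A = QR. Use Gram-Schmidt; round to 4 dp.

Q = [[0.0000, 1.0000], [1.0000, 0.0000]], R = [[3.0000, 4.0000], [0.0000, 4.0000]]

q_1 = v_1/‖v_1‖ = (0, 3)/3.0000 = (0.0000, 1.0000).
r_{12} = q_1·v_2 = 4.0000.
u_2 = v_2 − 4.0000·q_1 = (4.0000, 0.0000).
‖u_2‖ = 4.0000, so q_2 = (1.0000, 0.0000).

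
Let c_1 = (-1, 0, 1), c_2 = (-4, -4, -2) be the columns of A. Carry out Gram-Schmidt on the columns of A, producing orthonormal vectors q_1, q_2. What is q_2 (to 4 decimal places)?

q_2 = (-0.5145, -0.6860, -0.5145)

c_1 = (-1, 0, 1); ‖c_1‖ = 1.4142, so q_1 = (-0.7071, 0.0000, 0.7071).
q_1·c_2 = (-0.7071)·(-4) + 0.0000·(-4) + 0.7071·(-2) = 1.4142.
u_2 = c_2 − 1.4142·q_1 = (-3.0000, -4.0000, -3.0000).
‖u_2‖ = 5.8310, so q_2 = (-0.5145, -0.6860, -0.5145).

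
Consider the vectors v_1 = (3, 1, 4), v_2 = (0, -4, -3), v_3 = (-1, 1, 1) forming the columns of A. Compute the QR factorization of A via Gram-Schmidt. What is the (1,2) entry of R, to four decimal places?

v_1 = (3, 1, 4); ‖v_1‖ = 5.0990, so e_1 = (0.5883, 0.1961, 0.7845).
r_{12} = e_1·v_2 = -3.1379.

r_{12} = -3.1379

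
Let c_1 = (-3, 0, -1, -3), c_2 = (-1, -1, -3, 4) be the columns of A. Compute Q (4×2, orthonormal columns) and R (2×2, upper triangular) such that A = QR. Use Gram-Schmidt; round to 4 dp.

c_1 = (-3, 0, -1, -3); ‖c_1‖ = 4.3589, so q_1 = (-0.6882, 0.0000, -0.2294, -0.6882).
q_1·c_2 = (-0.6882)·(-1) + 0.0000·(-1) + (-0.2294)·(-3) + (-0.6882)·4 = -1.3765.
u_2 = c_2 + 1.3765·q_1 = (-1.9474, -1.0000, -3.3158, 3.0526).
‖u_2‖ = 5.0105, so q_2 = (-0.3887, -0.1996, -0.6618, 0.6092).

Q = [[-0.6882, -0.3887], [0.0000, -0.1996], [-0.2294, -0.6618], [-0.6882, 0.6092]], R = [[4.3589, -1.3765], [0.0000, 5.0105]]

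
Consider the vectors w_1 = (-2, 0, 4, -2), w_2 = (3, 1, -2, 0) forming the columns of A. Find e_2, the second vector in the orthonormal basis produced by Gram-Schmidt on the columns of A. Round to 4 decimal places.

w_1 = (-2, 0, 4, -2); ‖w_1‖ = 4.8990, so e_1 = (-0.4082, 0.0000, 0.8165, -0.4082).
e_1·w_2 = (-0.4082)·3 + 0.0000·1 + 0.8165·(-2) + (-0.4082)·0 = -2.8577.
u_2 = w_2 + 2.8577·e_1 = (1.8333, 1.0000, 0.3333, -1.1667).
‖u_2‖ = 2.4152, so e_2 = (0.7591, 0.4140, 0.1380, -0.4830).

e_2 = (0.7591, 0.4140, 0.1380, -0.4830)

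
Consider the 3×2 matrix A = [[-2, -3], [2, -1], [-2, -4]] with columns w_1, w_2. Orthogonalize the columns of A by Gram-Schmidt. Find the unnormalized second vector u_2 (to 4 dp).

w_1 = (-2, 2, -2); ‖w_1‖ = 3.4641, so q_1 = (-0.5774, 0.5774, -0.5774).
q_1·w_2 = (-0.5774)·(-3) + 0.5774·(-1) + (-0.5774)·(-4) = 3.4641.
u_2 = w_2 − 3.4641·q_1 = (-1.0000, -3.0000, -2.0000).

u_2 = (-1.0000, -3.0000, -2.0000)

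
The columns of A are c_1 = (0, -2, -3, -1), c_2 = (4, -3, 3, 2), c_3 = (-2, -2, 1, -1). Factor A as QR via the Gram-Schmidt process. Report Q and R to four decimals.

Q = [[0.0000, 0.6647, -0.6316], [-0.5345, -0.6172, -0.5595], [-0.8018, 0.3205, 0.4633], [-0.2673, 0.2730, -0.2709]], R = [[3.7417, -1.3363, 0.5345], [0.0000, 6.0178, -0.0475], [0.0000, 0.0000, 3.1164]]

e_1 = c_1/‖c_1‖ = (0, -2, -3, -1)/3.7417 = (0.0000, -0.5345, -0.8018, -0.2673).
r_{12} = e_1·c_2 = -1.3363.
u_2 = c_2 + 1.3363·e_1 = (4.0000, -3.7143, 1.9286, 1.6429).
‖u_2‖ = 6.0178, so e_2 = (0.6647, -0.6172, 0.3205, 0.2730).
r_{13} = e_1·c_3 = 0.5345; r_{23} = e_2·c_3 = -0.0475.
u_3 = c_3 − 0.5345·e_1 + 0.0475·e_2 = (-1.9684, -1.7436, 1.4438, -0.8442).
‖u_3‖ = 3.1164, so e_3 = (-0.6316, -0.5595, 0.4633, -0.2709).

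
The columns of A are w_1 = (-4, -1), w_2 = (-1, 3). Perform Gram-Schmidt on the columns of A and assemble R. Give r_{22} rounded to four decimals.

w_1 = (-4, -1); ‖w_1‖ = 4.1231, so q_1 = (-0.9701, -0.2425).
q_1·w_2 = (-0.9701)·(-1) + (-0.2425)·3 = 0.2425.
u_2 = w_2 − 0.2425·q_1 = (-0.7647, 3.0588).
r_{22} = ‖u_2‖ = 3.1530.

r_{22} = 3.1530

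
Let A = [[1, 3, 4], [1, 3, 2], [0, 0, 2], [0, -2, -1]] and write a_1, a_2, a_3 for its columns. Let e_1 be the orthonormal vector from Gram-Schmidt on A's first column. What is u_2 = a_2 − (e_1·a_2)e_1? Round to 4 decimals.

u_2 = (0.0000, 0.0000, 0.0000, -2.0000)

e_1 = a_1/‖a_1‖ = (1, 1, 0, 0)/1.4142 = (0.7071, 0.7071, 0.0000, 0.0000).
r_{12} = e_1·a_2 = 4.2426.
u_2 = a_2 − 4.2426·e_1 = (0.0000, 0.0000, 0.0000, -2.0000).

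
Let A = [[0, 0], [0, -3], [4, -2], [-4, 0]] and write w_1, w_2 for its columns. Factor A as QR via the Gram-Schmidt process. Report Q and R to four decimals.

w_1 = (0, 0, 4, -4); ‖w_1‖ = 5.6569, so q_1 = (0.0000, 0.0000, 0.7071, -0.7071).
q_1·w_2 = 0.0000·0 + 0.0000·(-3) + 0.7071·(-2) + (-0.7071)·0 = -1.4142.
u_2 = w_2 + 1.4142·q_1 = (0.0000, -3.0000, -1.0000, -1.0000).
‖u_2‖ = 3.3166, so q_2 = (0.0000, -0.9045, -0.3015, -0.3015).

Q = [[0.0000, 0.0000], [0.0000, -0.9045], [0.7071, -0.3015], [-0.7071, -0.3015]], R = [[5.6569, -1.4142], [0.0000, 3.3166]]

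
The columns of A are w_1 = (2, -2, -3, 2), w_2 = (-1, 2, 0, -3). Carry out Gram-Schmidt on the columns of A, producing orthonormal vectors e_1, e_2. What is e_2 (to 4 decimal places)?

e_2 = (0.0535, 0.3207, -0.6414, -0.6949)

e_1 = w_1/‖w_1‖ = (2, -2, -3, 2)/4.5826 = (0.4364, -0.4364, -0.6547, 0.4364).
r_{12} = e_1·w_2 = -2.6186.
u_2 = w_2 + 2.6186·e_1 = (0.1429, 0.8571, -1.7143, -1.8571).
‖u_2‖ = 2.6726, so e_2 = (0.0535, 0.3207, -0.6414, -0.6949).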